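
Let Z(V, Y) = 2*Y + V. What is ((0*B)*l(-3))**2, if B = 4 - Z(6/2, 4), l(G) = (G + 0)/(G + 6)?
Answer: 0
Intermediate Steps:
l(G) = G/(6 + G)
Z(V, Y) = V + 2*Y
B = -7 (B = 4 - (6/2 + 2*4) = 4 - (6*(1/2) + 8) = 4 - (3 + 8) = 4 - 1*11 = 4 - 11 = -7)
((0*B)*l(-3))**2 = ((0*(-7))*(-3/(6 - 3)))**2 = (0*(-3/3))**2 = (0*(-3*1/3))**2 = (0*(-1))**2 = 0**2 = 0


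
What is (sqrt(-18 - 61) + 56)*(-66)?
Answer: -3696 - 66*I*sqrt(79) ≈ -3696.0 - 586.62*I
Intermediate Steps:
(sqrt(-18 - 61) + 56)*(-66) = (sqrt(-79) + 56)*(-66) = (I*sqrt(79) + 56)*(-66) = (56 + I*sqrt(79))*(-66) = -3696 - 66*I*sqrt(79)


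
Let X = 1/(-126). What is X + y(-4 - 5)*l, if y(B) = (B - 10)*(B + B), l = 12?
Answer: 517103/126 ≈ 4104.0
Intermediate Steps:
y(B) = 2*B*(-10 + B) (y(B) = (-10 + B)*(2*B) = 2*B*(-10 + B))
X = -1/126 ≈ -0.0079365
X + y(-4 - 5)*l = -1/126 + (2*(-4 - 5)*(-10 + (-4 - 5)))*12 = -1/126 + (2*(-9)*(-10 - 9))*12 = -1/126 + (2*(-9)*(-19))*12 = -1/126 + 342*12 = -1/126 + 4104 = 517103/126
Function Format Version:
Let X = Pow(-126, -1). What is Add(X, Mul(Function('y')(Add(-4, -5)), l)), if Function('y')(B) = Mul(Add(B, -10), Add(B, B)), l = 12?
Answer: Rational(517103, 126) ≈ 4104.0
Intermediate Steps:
Function('y')(B) = Mul(2, B, Add(-10, B)) (Function('y')(B) = Mul(Add(-10, B), Mul(2, B)) = Mul(2, B, Add(-10, B)))
X = Rational(-1, 126) ≈ -0.0079365
Add(X, Mul(Function('y')(Add(-4, -5)), l)) = Add(Rational(-1, 126), Mul(Mul(2, Add(-4, -5), Add(-10, Add(-4, -5))), 12)) = Add(Rational(-1, 126), Mul(Mul(2, -9, Add(-10, -9)), 12)) = Add(Rational(-1, 126), Mul(Mul(2, -9, -19), 12)) = Add(Rational(-1, 126), Mul(342, 12)) = Add(Rational(-1, 126), 4104) = Rational(517103, 126)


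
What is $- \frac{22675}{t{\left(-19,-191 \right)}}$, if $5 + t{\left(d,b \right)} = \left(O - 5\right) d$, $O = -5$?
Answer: $- \frac{4535}{37} \approx -122.57$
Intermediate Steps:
$t{\left(d,b \right)} = -5 - 10 d$ ($t{\left(d,b \right)} = -5 + \left(-5 - 5\right) d = -5 - 10 d$)
$- \frac{22675}{t{\left(-19,-191 \right)}} = - \frac{22675}{-5 - -190} = - \frac{22675}{-5 + 190} = - \frac{22675}{185} = \left(-22675\right) \frac{1}{185} = - \frac{4535}{37}$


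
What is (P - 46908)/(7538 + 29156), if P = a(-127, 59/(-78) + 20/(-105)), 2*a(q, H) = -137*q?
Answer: -76417/73388 ≈ -1.0413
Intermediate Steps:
a(q, H) = -137*q/2 (a(q, H) = (-137*q)/2 = -137*q/2)
P = 17399/2 (P = -137/2*(-127) = 17399/2 ≈ 8699.5)
(P - 46908)/(7538 + 29156) = (17399/2 - 46908)/(7538 + 29156) = -76417/2/36694 = -76417/2*1/36694 = -76417/73388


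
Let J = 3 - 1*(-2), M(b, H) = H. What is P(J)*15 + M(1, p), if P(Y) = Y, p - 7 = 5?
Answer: 87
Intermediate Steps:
p = 12 (p = 7 + 5 = 12)
J = 5 (J = 3 + 2 = 5)
P(J)*15 + M(1, p) = 5*15 + 12 = 75 + 12 = 87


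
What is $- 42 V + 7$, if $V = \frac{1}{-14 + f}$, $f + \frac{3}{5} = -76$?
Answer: $\frac{1127}{151} \approx 7.4636$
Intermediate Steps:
$f = - \frac{383}{5}$ ($f = - \frac{3}{5} - 76 = - \frac{383}{5} \approx -76.6$)
$V = - \frac{5}{453}$ ($V = \frac{1}{-14 - \frac{383}{5}} = \frac{1}{- \frac{453}{5}} = - \frac{5}{453} \approx -0.011038$)
$- 42 V + 7 = \left(-42\right) \left(- \frac{5}{453}\right) + 7 = \frac{70}{151} + 7 = \frac{1127}{151}$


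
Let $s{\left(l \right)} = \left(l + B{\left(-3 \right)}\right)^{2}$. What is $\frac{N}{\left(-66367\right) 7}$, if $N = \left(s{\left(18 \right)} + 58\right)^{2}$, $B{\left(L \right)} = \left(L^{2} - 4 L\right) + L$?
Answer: $- \frac{1833316}{464569} \approx -3.9463$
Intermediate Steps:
$B{\left(L \right)} = L^{2} - 3 L$
$s{\left(l \right)} = \left(18 + l\right)^{2}$ ($s{\left(l \right)} = \left(l - 3 \left(-3 - 3\right)\right)^{2} = \left(l - -18\right)^{2} = \left(l + 18\right)^{2} = \left(18 + l\right)^{2}$)
$N = 1833316$ ($N = \left(\left(18 + 18\right)^{2} + 58\right)^{2} = \left(36^{2} + 58\right)^{2} = \left(1296 + 58\right)^{2} = 1354^{2} = 1833316$)
$\frac{N}{\left(-66367\right) 7} = \frac{1833316}{\left(-66367\right) 7} = \frac{1833316}{-464569} = 1833316 \left(- \frac{1}{464569}\right) = - \frac{1833316}{464569}$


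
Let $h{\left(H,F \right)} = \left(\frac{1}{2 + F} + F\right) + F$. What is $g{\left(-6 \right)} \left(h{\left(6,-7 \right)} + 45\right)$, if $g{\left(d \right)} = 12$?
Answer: $\frac{1848}{5} \approx 369.6$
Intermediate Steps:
$h{\left(H,F \right)} = \frac{1}{2 + F} + 2 F$ ($h{\left(H,F \right)} = \left(F + \frac{1}{2 + F}\right) + F = \frac{1}{2 + F} + 2 F$)
$g{\left(-6 \right)} \left(h{\left(6,-7 \right)} + 45\right) = 12 \left(\frac{1 + 2 \left(-7\right)^{2} + 4 \left(-7\right)}{2 - 7} + 45\right) = 12 \left(\frac{1 + 2 \cdot 49 - 28}{-5} + 45\right) = 12 \left(- \frac{1 + 98 - 28}{5} + 45\right) = 12 \left(\left(- \frac{1}{5}\right) 71 + 45\right) = 12 \left(- \frac{71}{5} + 45\right) = 12 \cdot \frac{154}{5} = \frac{1848}{5}$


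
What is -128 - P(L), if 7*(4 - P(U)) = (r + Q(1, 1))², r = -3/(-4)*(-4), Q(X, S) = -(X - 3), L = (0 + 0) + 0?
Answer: -923/7 ≈ -131.86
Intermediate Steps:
L = 0 (L = 0 + 0 = 0)
Q(X, S) = 3 - X (Q(X, S) = -(-3 + X) = 3 - X)
r = -3 (r = -3*(-¼)*(-4) = (¾)*(-4) = -3)
P(U) = 27/7 (P(U) = 4 - (-3 + (3 - 1*1))²/7 = 4 - (-3 + (3 - 1))²/7 = 4 - (-3 + 2)²/7 = 4 - ⅐*(-1)² = 4 - ⅐*1 = 4 - ⅐ = 27/7)
-128 - P(L) = -128 - 1*27/7 = -128 - 27/7 = -923/7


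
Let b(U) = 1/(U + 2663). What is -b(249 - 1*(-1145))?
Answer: -1/4057 ≈ -0.00024649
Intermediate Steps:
b(U) = 1/(2663 + U)
-b(249 - 1*(-1145)) = -1/(2663 + (249 - 1*(-1145))) = -1/(2663 + (249 + 1145)) = -1/(2663 + 1394) = -1/4057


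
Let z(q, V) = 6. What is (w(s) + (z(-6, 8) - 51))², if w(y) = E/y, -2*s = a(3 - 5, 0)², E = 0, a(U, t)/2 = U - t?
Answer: 2025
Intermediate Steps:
a(U, t) = -2*t + 2*U (a(U, t) = 2*(U - t) = -2*t + 2*U)
s = -8 (s = -(-2*0 + 2*(3 - 5))²/2 = -(0 + 2*(-2))²/2 = -(0 - 4)²/2 = -½*(-4)² = -½*16 = -8)
w(y) = 0 (w(y) = 0/y = 0)
(w(s) + (z(-6, 8) - 51))² = (0 + (6 - 51))² = (0 - 45)² = (-45)² = 2025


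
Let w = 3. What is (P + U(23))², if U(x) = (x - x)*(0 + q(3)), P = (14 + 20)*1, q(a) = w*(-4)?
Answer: 1156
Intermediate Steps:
q(a) = -12 (q(a) = 3*(-4) = -12)
P = 34 (P = 34*1 = 34)
U(x) = 0 (U(x) = (x - x)*(0 - 12) = 0*(-12) = 0)
(P + U(23))² = (34 + 0)² = 34² = 1156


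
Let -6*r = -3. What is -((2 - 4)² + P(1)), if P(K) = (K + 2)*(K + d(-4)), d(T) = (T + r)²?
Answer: -175/4 ≈ -43.750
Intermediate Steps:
r = ½ (r = -⅙*(-3) = ½ ≈ 0.50000)
d(T) = (½ + T)² (d(T) = (T + ½)² = (½ + T)²)
P(K) = (2 + K)*(49/4 + K) (P(K) = (K + 2)*(K + (1 + 2*(-4))²/4) = (2 + K)*(K + (1 - 8)²/4) = (2 + K)*(K + (¼)*(-7)²) = (2 + K)*(K + (¼)*49) = (2 + K)*(K + 49/4) = (2 + K)*(49/4 + K))
-((2 - 4)² + P(1)) = -((2 - 4)² + (49/2 + 1² + (57/4)*1)) = -((-2)² + (49/2 + 1 + 57/4)) = -(4 + 159/4) = -1*175/4 = -175/4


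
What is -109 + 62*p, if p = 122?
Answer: 7455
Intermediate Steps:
-109 + 62*p = -109 + 62*122 = -109 + 7564 = 7455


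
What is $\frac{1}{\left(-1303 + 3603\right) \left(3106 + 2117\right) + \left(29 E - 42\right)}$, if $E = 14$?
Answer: $\frac{1}{12013264} \approx 8.3241 \cdot 10^{-8}$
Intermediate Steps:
$\frac{1}{\left(-1303 + 3603\right) \left(3106 + 2117\right) + \left(29 E - 42\right)} = \frac{1}{\left(-1303 + 3603\right) \left(3106 + 2117\right) + \left(29 \cdot 14 - 42\right)} = \frac{1}{2300 \cdot 5223 + \left(406 - 42\right)} = \frac{1}{12012900 + 364} = \frac{1}{12013264}$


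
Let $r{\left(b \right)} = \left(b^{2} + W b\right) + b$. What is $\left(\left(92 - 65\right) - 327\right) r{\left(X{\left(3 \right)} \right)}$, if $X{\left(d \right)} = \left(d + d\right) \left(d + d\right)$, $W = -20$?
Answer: $-183600$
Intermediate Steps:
$X{\left(d \right)} = 4 d^{2}$ ($X{\left(d \right)} = 2 d 2 d = 4 d^{2}$)
$r{\left(b \right)} = b^{2} - 19 b$ ($r{\left(b \right)} = \left(b^{2} - 20 b\right) + b = b^{2} - 19 b$)
$\left(\left(92 - 65\right) - 327\right) r{\left(X{\left(3 \right)} \right)} = \left(\left(92 - 65\right) - 327\right) 4 \cdot 3^{2} \left(-19 + 4 \cdot 3^{2}\right) = \left(\left(92 - 65\right) - 327\right) 4 \cdot 9 \left(-19 + 4 \cdot 9\right) = \left(27 - 327\right) 36 \left(-19 + 36\right) = - 300 \cdot 36 \cdot 17 = \left(-300\right) 612 = -183600$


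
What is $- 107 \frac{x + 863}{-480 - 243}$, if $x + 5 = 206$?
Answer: $\frac{113848}{723} \approx 157.47$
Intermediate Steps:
$x = 201$ ($x = -5 + 206 = 201$)
$- 107 \frac{x + 863}{-480 - 243} = - 107 \frac{201 + 863}{-480 - 243} = - 107 \frac{1064}{-723} = - 107 \cdot 1064 \left(- \frac{1}{723}\right) = \left(-107\right) \left(- \frac{1064}{723}\right) = \frac{113848}{723}$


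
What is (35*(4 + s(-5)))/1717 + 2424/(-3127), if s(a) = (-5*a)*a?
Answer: -17404853/5369059 ≈ -3.2417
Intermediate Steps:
s(a) = -5*a²
(35*(4 + s(-5)))/1717 + 2424/(-3127) = (35*(4 - 5*(-5)²))/1717 + 2424/(-3127) = (35*(4 - 5*25))*(1/1717) + 2424*(-1/3127) = (35*(4 - 125))*(1/1717) - 2424/3127 = (35*(-121))*(1/1717) - 2424/3127 = -4235*1/1717 - 2424/3127 = -4235/1717 - 2424/3127 = -17404853/5369059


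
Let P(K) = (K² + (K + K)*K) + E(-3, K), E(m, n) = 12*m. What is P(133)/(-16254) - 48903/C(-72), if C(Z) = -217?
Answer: 37302935/167958 ≈ 222.10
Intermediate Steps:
P(K) = -36 + 3*K² (P(K) = (K² + (K + K)*K) + 12*(-3) = (K² + (2*K)*K) - 36 = (K² + 2*K²) - 36 = 3*K² - 36 = -36 + 3*K²)
P(133)/(-16254) - 48903/C(-72) = (-36 + 3*133²)/(-16254) - 48903/(-217) = (-36 + 3*17689)*(-1/16254) - 48903*(-1/217) = (-36 + 53067)*(-1/16254) + 48903/217 = 53031*(-1/16254) + 48903/217 = -17677/5418 + 48903/217 = 37302935/167958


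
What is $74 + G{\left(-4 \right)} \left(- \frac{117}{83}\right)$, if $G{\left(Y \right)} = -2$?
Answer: $\frac{6376}{83} \approx 76.819$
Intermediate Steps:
$74 + G{\left(-4 \right)} \left(- \frac{117}{83}\right) = 74 - 2 \left(- \frac{117}{83}\right) = 74 - 2 \left(\left(-117\right) \frac{1}{83}\right) = 74 - - \frac{234}{83} = 74 + \frac{234}{83} = \frac{6376}{83}$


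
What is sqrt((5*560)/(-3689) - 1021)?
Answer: I*sqrt(283772109)/527 ≈ 31.965*I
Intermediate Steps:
sqrt((5*560)/(-3689) - 1021) = sqrt(2800*(-1/3689) - 1021) = sqrt(-400/527 - 1021) = sqrt(-538467/527) = I*sqrt(283772109)/527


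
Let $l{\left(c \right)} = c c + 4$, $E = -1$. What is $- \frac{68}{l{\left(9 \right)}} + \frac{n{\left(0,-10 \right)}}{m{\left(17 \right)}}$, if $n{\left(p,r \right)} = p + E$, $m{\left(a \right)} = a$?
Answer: $- \frac{73}{85} \approx -0.85882$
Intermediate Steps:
$n{\left(p,r \right)} = -1 + p$ ($n{\left(p,r \right)} = p - 1 = -1 + p$)
$l{\left(c \right)} = 4 + c^{2}$ ($l{\left(c \right)} = c^{2} + 4 = 4 + c^{2}$)
$- \frac{68}{l{\left(9 \right)}} + \frac{n{\left(0,-10 \right)}}{m{\left(17 \right)}} = - \frac{68}{4 + 9^{2}} + \frac{-1 + 0}{17} = - \frac{68}{4 + 81} - \frac{1}{17} = - \frac{68}{85} - \frac{1}{17} = \left(-68\right) \frac{1}{85} - \frac{1}{17} = - \frac{4}{5} - \frac{1}{17} = - \frac{73}{85}$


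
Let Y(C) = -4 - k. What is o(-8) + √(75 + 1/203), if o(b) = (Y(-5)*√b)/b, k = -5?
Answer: √3090878/203 - I*√2/4 ≈ 8.6605 - 0.35355*I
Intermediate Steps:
Y(C) = 1 (Y(C) = -4 - 1*(-5) = -4 + 5 = 1)
o(b) = b^(-½) (o(b) = (1*√b)/b = √b/b = b^(-½))
o(-8) + √(75 + 1/203) = (-8)^(-½) + √(75 + 1/203) = -I*√2/4 + √(75 + 1/203) = -I*√2/4 + √(15226/203) = -I*√2/4 + √3090878/203 = √3090878/203 - I*√2/4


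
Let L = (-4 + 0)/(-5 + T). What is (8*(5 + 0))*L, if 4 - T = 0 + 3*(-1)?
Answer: -80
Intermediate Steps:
T = 7 (T = 4 - (0 + 3*(-1)) = 4 - (0 - 3) = 4 - 1*(-3) = 4 + 3 = 7)
L = -2 (L = (-4 + 0)/(-5 + 7) = -4/2 = -4*½ = -2)
(8*(5 + 0))*L = (8*(5 + 0))*(-2) = (8*5)*(-2) = 40*(-2) = -80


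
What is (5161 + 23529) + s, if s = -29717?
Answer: -1027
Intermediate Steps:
(5161 + 23529) + s = (5161 + 23529) - 29717 = 28690 - 29717 = -1027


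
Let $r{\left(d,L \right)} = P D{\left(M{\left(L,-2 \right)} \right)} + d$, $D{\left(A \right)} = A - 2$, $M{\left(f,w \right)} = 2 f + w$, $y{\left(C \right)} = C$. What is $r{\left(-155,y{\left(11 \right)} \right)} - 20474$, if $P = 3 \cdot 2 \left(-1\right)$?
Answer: $-20737$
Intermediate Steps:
$M{\left(f,w \right)} = w + 2 f$
$D{\left(A \right)} = -2 + A$
$P = -6$ ($P = 6 \left(-1\right) = -6$)
$r{\left(d,L \right)} = 24 + d - 12 L$ ($r{\left(d,L \right)} = - 6 \left(-2 + \left(-2 + 2 L\right)\right) + d = - 6 \left(-4 + 2 L\right) + d = \left(24 - 12 L\right) + d = 24 + d - 12 L$)
$r{\left(-155,y{\left(11 \right)} \right)} - 20474 = \left(24 - 155 - 132\right) - 20474 = -263 - 20474 = -20737$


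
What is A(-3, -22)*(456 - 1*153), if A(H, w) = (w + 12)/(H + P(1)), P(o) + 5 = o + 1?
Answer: 505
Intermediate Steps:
P(o) = -4 + o (P(o) = -5 + (o + 1) = -5 + (1 + o) = -4 + o)
A(H, w) = (12 + w)/(-3 + H) (A(H, w) = (w + 12)/(H + (-4 + 1)) = (12 + w)/(H - 3) = (12 + w)/(-3 + H))
A(-3, -22)*(456 - 1*153) = ((12 - 22)/(-3 - 3))*(456 - 1*153) = (-10/(-6))*(456 - 153) = -⅙*(-10)*303 = (5/3)*303 = 505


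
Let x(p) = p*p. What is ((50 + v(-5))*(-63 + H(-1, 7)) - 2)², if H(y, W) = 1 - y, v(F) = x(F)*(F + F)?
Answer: 148791204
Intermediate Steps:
x(p) = p²
v(F) = 2*F³ (v(F) = F²*(F + F) = F²*(2*F) = 2*F³)
((50 + v(-5))*(-63 + H(-1, 7)) - 2)² = ((50 + 2*(-5)³)*(-63 + (1 - 1*(-1))) - 2)² = ((50 + 2*(-125))*(-63 + (1 + 1)) - 2)² = ((50 - 250)*(-63 + 2) - 2)² = (-200*(-61) - 2)² = (12200 - 2)² = 12198² = 148791204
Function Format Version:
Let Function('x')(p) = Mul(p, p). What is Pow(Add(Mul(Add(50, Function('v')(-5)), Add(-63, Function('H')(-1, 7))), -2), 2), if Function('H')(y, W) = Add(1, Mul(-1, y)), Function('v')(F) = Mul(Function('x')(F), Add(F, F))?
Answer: 148791204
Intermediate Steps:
Function('x')(p) = Pow(p, 2)
Function('v')(F) = Mul(2, Pow(F, 3)) (Function('v')(F) = Mul(Pow(F, 2), Add(F, F)) = Mul(Pow(F, 2), Mul(2, F)) = Mul(2, Pow(F, 3)))
Pow(Add(Mul(Add(50, Function('v')(-5)), Add(-63, Function('H')(-1, 7))), -2), 2) = Pow(Add(Mul(Add(50, Mul(2, Pow(-5, 3))), Add(-63, Add(1, Mul(-1, -1)))), -2), 2) = Pow(Add(Mul(Add(50, Mul(2, -125)), Add(-63, Add(1, 1))), -2), 2) = Pow(Add(Mul(Add(50, -250), Add(-63, 2)), -2), 2) = Pow(Add(Mul(-200, -61), -2), 2) = Pow(Add(12200, -2), 2) = Pow(12198, 2) = 148791204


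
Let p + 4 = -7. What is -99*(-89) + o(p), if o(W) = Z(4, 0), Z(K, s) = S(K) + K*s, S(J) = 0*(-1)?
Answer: 8811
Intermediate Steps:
p = -11 (p = -4 - 7 = -11)
S(J) = 0
Z(K, s) = K*s (Z(K, s) = 0 + K*s = K*s)
o(W) = 0 (o(W) = 4*0 = 0)
-99*(-89) + o(p) = -99*(-89) + 0 = 8811 + 0 = 8811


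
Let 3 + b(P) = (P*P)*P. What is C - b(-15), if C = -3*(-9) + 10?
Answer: 3415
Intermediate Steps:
b(P) = -3 + P³ (b(P) = -3 + (P*P)*P = -3 + P²*P = -3 + P³)
C = 37 (C = 27 + 10 = 37)
C - b(-15) = 37 - (-3 + (-15)³) = 37 - (-3 - 3375) = 37 - 1*(-3378) = 37 + 3378 = 3415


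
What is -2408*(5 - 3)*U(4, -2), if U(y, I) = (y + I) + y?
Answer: -28896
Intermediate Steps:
U(y, I) = I + 2*y (U(y, I) = (I + y) + y = I + 2*y)
-2408*(5 - 3)*U(4, -2) = -2408*(5 - 3)*(-2 + 2*4) = -4816*(-2 + 8) = -4816*6 = -2408*12 = -28896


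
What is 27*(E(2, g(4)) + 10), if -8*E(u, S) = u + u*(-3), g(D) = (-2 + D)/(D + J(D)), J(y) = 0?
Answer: 567/2 ≈ 283.50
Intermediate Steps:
g(D) = (-2 + D)/D (g(D) = (-2 + D)/(D + 0) = (-2 + D)/D)
E(u, S) = u/4 (E(u, S) = -(u + u*(-3))/8 = -(u - 3*u)/8 = -(-1)*u/4 = u/4)
27*(E(2, g(4)) + 10) = 27*((1/4)*2 + 10) = 27*(1/2 + 10) = 27*(21/2) = 567/2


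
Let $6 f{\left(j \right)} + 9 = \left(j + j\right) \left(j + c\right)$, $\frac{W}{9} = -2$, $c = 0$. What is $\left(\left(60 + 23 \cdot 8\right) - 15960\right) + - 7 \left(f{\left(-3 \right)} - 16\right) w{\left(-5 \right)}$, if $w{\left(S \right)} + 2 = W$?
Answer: $-17746$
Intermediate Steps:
$W = -18$ ($W = 9 \left(-2\right) = -18$)
$w{\left(S \right)} = -20$ ($w{\left(S \right)} = -2 - 18 = -20$)
$f{\left(j \right)} = - \frac{3}{2} + \frac{j^{2}}{3}$ ($f{\left(j \right)} = - \frac{3}{2} + \frac{\left(j + j\right) \left(j + 0\right)}{6} = - \frac{3}{2} + \frac{2 j j}{6} = - \frac{3}{2} + \frac{2 j^{2}}{6} = - \frac{3}{2} + \frac{j^{2}}{3}$)
$\left(\left(60 + 23 \cdot 8\right) - 15960\right) + - 7 \left(f{\left(-3 \right)} - 16\right) w{\left(-5 \right)} = \left(\left(60 + 23 \cdot 8\right) - 15960\right) + - 7 \left(\left(- \frac{3}{2} + \frac{\left(-3\right)^{2}}{3}\right) - 16\right) \left(-20\right) = \left(\left(60 + 184\right) - 15960\right) + - 7 \left(\left(- \frac{3}{2} + \frac{1}{3} \cdot 9\right) - 16\right) \left(-20\right) = \left(244 - 15960\right) + - 7 \left(\left(- \frac{3}{2} + 3\right) - 16\right) \left(-20\right) = -15716 + - 7 \left(\frac{3}{2} - 16\right) \left(-20\right) = -15716 + \left(-7\right) \left(- \frac{29}{2}\right) \left(-20\right) = -15716 + \frac{203}{2} \left(-20\right) = -15716 - 2030 = -17746$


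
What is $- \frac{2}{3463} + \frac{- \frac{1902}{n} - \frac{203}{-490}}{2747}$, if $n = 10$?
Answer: $- \frac{9278107}{133180054} \approx -0.069666$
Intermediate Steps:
$- \frac{2}{3463} + \frac{- \frac{1902}{n} - \frac{203}{-490}}{2747} = - \frac{2}{3463} + \frac{- \frac{1902}{10} - \frac{203}{-490}}{2747} = \left(-2\right) \frac{1}{3463} + \left(\left(-1902\right) \frac{1}{10} - - \frac{29}{70}\right) \frac{1}{2747} = - \frac{2}{3463} + \left(- \frac{951}{5} + \frac{29}{70}\right) \frac{1}{2747} = - \frac{2}{3463} - \frac{2657}{38458} = - \frac{9278107}{133180054}$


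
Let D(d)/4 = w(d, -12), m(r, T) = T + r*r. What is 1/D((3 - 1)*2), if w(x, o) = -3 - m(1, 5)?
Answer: -1/36 ≈ -0.027778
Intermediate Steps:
m(r, T) = T + r²
w(x, o) = -9 (w(x, o) = -3 - (5 + 1²) = -3 - (5 + 1) = -3 - 1*6 = -3 - 6 = -9)
D(d) = -36 (D(d) = 4*(-9) = -36)
1/D((3 - 1)*2) = 1/(-36) = -1/36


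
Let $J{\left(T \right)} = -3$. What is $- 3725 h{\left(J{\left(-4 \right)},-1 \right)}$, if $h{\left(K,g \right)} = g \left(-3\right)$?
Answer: $-11175$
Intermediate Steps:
$h{\left(K,g \right)} = - 3 g$
$- 3725 h{\left(J{\left(-4 \right)},-1 \right)} = - 3725 \left(\left(-3\right) \left(-1\right)\right) = \left(-3725\right) 3 = -11175$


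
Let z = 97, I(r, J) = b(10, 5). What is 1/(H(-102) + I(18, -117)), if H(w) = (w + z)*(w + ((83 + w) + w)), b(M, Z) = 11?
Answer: 1/1126 ≈ 0.00088810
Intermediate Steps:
I(r, J) = 11
H(w) = (83 + 3*w)*(97 + w) (H(w) = (w + 97)*(w + ((83 + w) + w)) = (97 + w)*(w + (83 + 2*w)) = (97 + w)*(83 + 3*w) = (83 + 3*w)*(97 + w))
1/(H(-102) + I(18, -117)) = 1/((8051 + 3*(-102)**2 + 374*(-102)) + 11) = 1/((8051 + 3*10404 - 38148) + 11) = 1/((8051 + 31212 - 38148) + 11) = 1/(1115 + 11) = 1/1126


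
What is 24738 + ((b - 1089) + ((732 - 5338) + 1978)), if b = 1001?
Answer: 22022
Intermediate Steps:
24738 + ((b - 1089) + ((732 - 5338) + 1978)) = 24738 + ((1001 - 1089) + ((732 - 5338) + 1978)) = 24738 + (-88 + (-4606 + 1978)) = 24738 + (-88 - 2628) = 24738 - 2716 = 22022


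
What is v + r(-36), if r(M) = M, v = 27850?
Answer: 27814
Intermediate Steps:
v + r(-36) = 27850 - 36 = 27814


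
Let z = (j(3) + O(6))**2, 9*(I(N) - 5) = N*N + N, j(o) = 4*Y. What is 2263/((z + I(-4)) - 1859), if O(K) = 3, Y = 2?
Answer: -6789/5195 ≈ -1.3068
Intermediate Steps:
j(o) = 8 (j(o) = 4*2 = 8)
I(N) = 5 + N/9 + N**2/9 (I(N) = 5 + (N*N + N)/9 = 5 + (N**2 + N)/9 = 5 + (N + N**2)/9 = 5 + (N/9 + N**2/9) = 5 + N/9 + N**2/9)
z = 121 (z = (8 + 3)**2 = 11**2 = 121)
2263/((z + I(-4)) - 1859) = 2263/((121 + (5 + (1/9)*(-4) + (1/9)*(-4)**2)) - 1859) = 2263/((121 + (5 - 4/9 + (1/9)*16)) - 1859) = 2263/((121 + (5 - 4/9 + 16/9)) - 1859) = 2263/((121 + 19/3) - 1859) = 2263/(382/3 - 1859) = 2263/(-5195/3) = 2263*(-3/5195) = -6789/5195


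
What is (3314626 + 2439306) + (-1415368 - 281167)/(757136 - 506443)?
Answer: 1442468778341/250693 ≈ 5.7539e+6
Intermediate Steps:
(3314626 + 2439306) + (-1415368 - 281167)/(757136 - 506443) = 5753932 - 1696535/250693 = 1442468778341/250693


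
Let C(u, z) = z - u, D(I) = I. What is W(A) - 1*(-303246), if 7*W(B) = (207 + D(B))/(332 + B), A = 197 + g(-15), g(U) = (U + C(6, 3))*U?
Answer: 1696055552/5593 ≈ 3.0325e+5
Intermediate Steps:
g(U) = U*(-3 + U) (g(U) = (U + (3 - 1*6))*U = (U + (3 - 6))*U = (U - 3)*U = (-3 + U)*U = U*(-3 + U))
A = 467 (A = 197 - 15*(-3 - 15) = 197 - 15*(-18) = 197 + 270 = 467)
W(B) = (207 + B)/(7*(332 + B)) (W(B) = ((207 + B)/(332 + B))/7 = (207 + B)/(7*(332 + B)))
W(A) - 1*(-303246) = (207 + 467)/(7*(332 + 467)) - 1*(-303246) = (1/7)*674/799 + 303246 = (1/7)*(1/799)*674 + 303246 = 674/5593 + 303246 = 1696055552/5593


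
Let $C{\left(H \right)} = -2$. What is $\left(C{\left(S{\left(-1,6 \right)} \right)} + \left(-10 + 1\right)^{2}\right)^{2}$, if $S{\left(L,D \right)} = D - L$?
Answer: $6241$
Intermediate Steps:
$\left(C{\left(S{\left(-1,6 \right)} \right)} + \left(-10 + 1\right)^{2}\right)^{2} = \left(-2 + \left(-10 + 1\right)^{2}\right)^{2} = \left(-2 + \left(-9\right)^{2}\right)^{2} = \left(-2 + 81\right)^{2} = 79^{2} = 6241$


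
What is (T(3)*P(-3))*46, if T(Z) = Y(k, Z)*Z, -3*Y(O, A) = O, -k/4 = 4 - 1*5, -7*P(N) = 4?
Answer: 736/7 ≈ 105.14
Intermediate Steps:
P(N) = -4/7 (P(N) = -⅐*4 = -4/7)
k = 4 (k = -4*(4 - 1*5) = -4*(4 - 5) = -4*(-1) = 4)
Y(O, A) = -O/3
T(Z) = -4*Z/3 (T(Z) = (-⅓*4)*Z = -4*Z/3)
(T(3)*P(-3))*46 = (-4/3*3*(-4/7))*46 = -4*(-4/7)*46 = (16/7)*46 = 736/7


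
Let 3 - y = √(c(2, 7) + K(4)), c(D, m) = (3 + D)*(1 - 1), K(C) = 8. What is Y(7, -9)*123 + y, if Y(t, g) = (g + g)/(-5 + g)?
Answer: 1128/7 - 2*√2 ≈ 158.31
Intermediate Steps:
c(D, m) = 0 (c(D, m) = (3 + D)*0 = 0)
y = 3 - 2*√2 (y = 3 - √(0 + 8) = 3 - √8 = 3 - 2*√2 ≈ 0.17157)
Y(t, g) = 2*g/(-5 + g) (Y(t, g) = (2*g)/(-5 + g) = 2*g/(-5 + g))
Y(7, -9)*123 + y = (2*(-9)/(-5 - 9))*123 + (3 - 2*√2) = (2*(-9)/(-14))*123 + (3 - 2*√2) = (2*(-9)*(-1/14))*123 + (3 - 2*√2) = (9/7)*123 + (3 - 2*√2) = 1107/7 + (3 - 2*√2) = 1128/7 - 2*√2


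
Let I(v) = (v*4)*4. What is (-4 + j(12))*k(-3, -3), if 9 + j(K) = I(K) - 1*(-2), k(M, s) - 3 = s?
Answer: 0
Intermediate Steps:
k(M, s) = 3 + s
I(v) = 16*v (I(v) = (4*v)*4 = 16*v)
j(K) = -7 + 16*K (j(K) = -9 + (16*K - 1*(-2)) = -9 + (16*K + 2) = -9 + (2 + 16*K) = -7 + 16*K)
(-4 + j(12))*k(-3, -3) = (-4 + (-7 + 16*12))*(3 - 3) = (-4 + (-7 + 192))*0 = (-4 + 185)*0 = 181*0 = 0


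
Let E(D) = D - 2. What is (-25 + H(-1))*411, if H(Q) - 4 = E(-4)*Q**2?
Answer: -11097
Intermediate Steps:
E(D) = -2 + D
H(Q) = 4 - 6*Q**2 (H(Q) = 4 + (-2 - 4)*Q**2 = 4 - 6*Q**2)
(-25 + H(-1))*411 = (-25 + (4 - 6*(-1)**2))*411 = (-25 + (4 - 6*1))*411 = (-25 + (4 - 6))*411 = (-25 - 2)*411 = -27*411 = -11097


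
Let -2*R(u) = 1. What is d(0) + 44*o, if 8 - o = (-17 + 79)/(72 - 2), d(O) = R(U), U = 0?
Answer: 21877/70 ≈ 312.53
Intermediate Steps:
R(u) = -1/2 (R(u) = -1/2*1 = -1/2)
d(O) = -1/2
o = 249/35 (o = 8 - (-17 + 79)/(72 - 2) = 8 - 62/70 = 8 - 1*31/35 = 8 - 31/35 = 249/35 ≈ 7.1143)
d(0) + 44*o = -1/2 + 44*(249/35) = -1/2 + 10956/35 = 21877/70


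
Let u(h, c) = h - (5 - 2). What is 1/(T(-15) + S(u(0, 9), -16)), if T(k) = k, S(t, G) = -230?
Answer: -1/245 ≈ -0.0040816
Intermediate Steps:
u(h, c) = -3 + h (u(h, c) = h - 1*3 = h - 3 = -3 + h)
1/(T(-15) + S(u(0, 9), -16)) = 1/(-15 - 230) = 1/(-245) = -1/245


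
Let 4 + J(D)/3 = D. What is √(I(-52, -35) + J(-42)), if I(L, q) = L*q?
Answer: 29*√2 ≈ 41.012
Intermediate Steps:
J(D) = -12 + 3*D
√(I(-52, -35) + J(-42)) = √(-52*(-35) + (-12 + 3*(-42))) = √(1820 + (-12 - 126)) = √(1820 - 138) = √1682 = 29*√2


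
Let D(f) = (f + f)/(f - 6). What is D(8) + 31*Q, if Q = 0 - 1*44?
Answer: -1356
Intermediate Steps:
D(f) = 2*f/(-6 + f) (D(f) = (2*f)/(-6 + f) = 2*f/(-6 + f))
Q = -44 (Q = 0 - 44 = -44)
D(8) + 31*Q = 2*8/(-6 + 8) + 31*(-44) = 2*8/2 - 1364 = 2*8*(½) - 1364 = 8 - 1364 = -1356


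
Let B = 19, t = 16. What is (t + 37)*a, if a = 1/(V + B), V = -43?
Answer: -53/24 ≈ -2.2083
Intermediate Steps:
a = -1/24 (a = 1/(-43 + 19) = 1/(-24) = -1/24 ≈ -0.041667)
(t + 37)*a = (16 + 37)*(-1/24) = 53*(-1/24) = -53/24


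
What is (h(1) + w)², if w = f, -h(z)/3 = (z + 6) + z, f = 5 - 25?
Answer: 1936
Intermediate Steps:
f = -20
h(z) = -18 - 6*z (h(z) = -3*((z + 6) + z) = -3*((6 + z) + z) = -3*(6 + 2*z) = -18 - 6*z)
w = -20
(h(1) + w)² = ((-18 - 6*1) - 20)² = ((-18 - 6) - 20)² = (-24 - 20)² = (-44)² = 1936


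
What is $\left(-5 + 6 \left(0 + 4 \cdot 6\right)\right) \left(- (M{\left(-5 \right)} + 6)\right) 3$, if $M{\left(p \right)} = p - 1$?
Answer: $0$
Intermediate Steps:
$M{\left(p \right)} = -1 + p$ ($M{\left(p \right)} = p - 1 = -1 + p$)
$\left(-5 + 6 \left(0 + 4 \cdot 6\right)\right) \left(- (M{\left(-5 \right)} + 6)\right) 3 = \left(-5 + 6 \left(0 + 4 \cdot 6\right)\right) \left(- (\left(-1 - 5\right) + 6)\right) 3 = \left(-5 + 6 \left(0 + 24\right)\right) \left(- (-6 + 6)\right) 3 = \left(-5 + 6 \cdot 24\right) \left(\left(-1\right) 0\right) 3 = \left(-5 + 144\right) 0 \cdot 3 = 139 \cdot 0 \cdot 3 = 0 \cdot 3 = 0$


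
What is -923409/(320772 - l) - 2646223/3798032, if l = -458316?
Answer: -29004049561/15411464348 ≈ -1.8820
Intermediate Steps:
-923409/(320772 - l) - 2646223/3798032 = -923409/(320772 - 1*(-458316)) - 2646223/3798032 = -923409/(320772 + 458316) - 2646223*1/3798032 = -923409/779088 - 2646223/3798032 = -923409*1/779088 - 2646223/3798032 = -307803/259696 - 2646223/3798032 = -29004049561/15411464348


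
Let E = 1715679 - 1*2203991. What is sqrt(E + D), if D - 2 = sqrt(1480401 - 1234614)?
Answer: sqrt(-488310 + sqrt(245787)) ≈ 698.44*I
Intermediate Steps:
E = -488312 (E = 1715679 - 2203991 = -488312)
D = 2 + sqrt(245787) (D = 2 + sqrt(1480401 - 1234614) = 2 + sqrt(245787) ≈ 497.77)
sqrt(E + D) = sqrt(-488312 + (2 + sqrt(245787))) = sqrt(-488310 + sqrt(245787))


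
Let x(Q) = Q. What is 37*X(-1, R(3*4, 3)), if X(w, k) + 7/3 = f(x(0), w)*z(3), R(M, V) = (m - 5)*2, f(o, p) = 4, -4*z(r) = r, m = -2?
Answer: -592/3 ≈ -197.33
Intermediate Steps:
z(r) = -r/4
R(M, V) = -14 (R(M, V) = (-2 - 5)*2 = -7*2 = -14)
X(w, k) = -16/3 (X(w, k) = -7/3 + 4*(-¼*3) = -7/3 + 4*(-¾) = -7/3 - 3 = -16/3)
37*X(-1, R(3*4, 3)) = 37*(-16/3) = -592/3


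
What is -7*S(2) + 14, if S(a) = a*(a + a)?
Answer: -42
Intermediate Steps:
S(a) = 2*a**2 (S(a) = a*(2*a) = 2*a**2)
-7*S(2) + 14 = -14*2**2 + 14 = -14*4 + 14 = -7*8 + 14 = -56 + 14 = -42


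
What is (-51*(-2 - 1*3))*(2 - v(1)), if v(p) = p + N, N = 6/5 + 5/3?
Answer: -476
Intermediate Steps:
N = 43/15 (N = 6*(⅕) + 5*(⅓) = 6/5 + 5/3 = 43/15 ≈ 2.8667)
v(p) = 43/15 + p (v(p) = p + 43/15 = 43/15 + p)
(-51*(-2 - 1*3))*(2 - v(1)) = (-51*(-2 - 1*3))*(2 - (43/15 + 1)) = (-51*(-2 - 3))*(2 - 1*58/15) = (-51*(-5))*(2 - 58/15) = 255*(-28/15) = -476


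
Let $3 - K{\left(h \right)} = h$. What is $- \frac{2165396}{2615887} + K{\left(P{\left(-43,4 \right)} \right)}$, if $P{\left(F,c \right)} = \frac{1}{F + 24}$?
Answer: $\frac{110578922}{49701853} \approx 2.2248$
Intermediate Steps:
$P{\left(F,c \right)} = \frac{1}{24 + F}$
$K{\left(h \right)} = 3 - h$
$- \frac{2165396}{2615887} + K{\left(P{\left(-43,4 \right)} \right)} = - \frac{2165396}{2615887} + \left(3 - \frac{1}{24 - 43}\right) = \left(-2165396\right) \frac{1}{2615887} + \left(3 - \frac{1}{-19}\right) = - \frac{2165396}{2615887} + \left(3 - - \frac{1}{19}\right) = - \frac{2165396}{2615887} + \left(3 + \frac{1}{19}\right) = - \frac{2165396}{2615887} + \frac{58}{19} = \frac{110578922}{49701853}$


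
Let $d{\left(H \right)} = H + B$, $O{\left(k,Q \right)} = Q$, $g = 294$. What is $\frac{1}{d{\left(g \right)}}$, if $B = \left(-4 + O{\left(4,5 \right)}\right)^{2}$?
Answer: $\frac{1}{295} \approx 0.0033898$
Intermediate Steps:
$B = 1$ ($B = \left(-4 + 5\right)^{2} = 1^{2} = 1$)
$d{\left(H \right)} = 1 + H$ ($d{\left(H \right)} = H + 1 = 1 + H$)
$\frac{1}{d{\left(g \right)}} = \frac{1}{1 + 294} = \frac{1}{295}$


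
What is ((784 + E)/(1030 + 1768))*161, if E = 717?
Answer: 241661/2798 ≈ 86.369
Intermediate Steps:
((784 + E)/(1030 + 1768))*161 = ((784 + 717)/(1030 + 1768))*161 = (1501/2798)*161 = 241661/2798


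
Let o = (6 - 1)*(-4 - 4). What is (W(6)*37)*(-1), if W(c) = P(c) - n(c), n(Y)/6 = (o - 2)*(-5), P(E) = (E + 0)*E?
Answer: 45288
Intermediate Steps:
o = -40 (o = 5*(-8) = -40)
P(E) = E² (P(E) = E*E = E²)
n(Y) = 1260 (n(Y) = 6*((-40 - 2)*(-5)) = 6*(-42*(-5)) = 6*210 = 1260)
W(c) = -1260 + c² (W(c) = c² - 1*1260 = c² - 1260 = -1260 + c²)
(W(6)*37)*(-1) = ((-1260 + 6²)*37)*(-1) = ((-1260 + 36)*37)*(-1) = -1224*37*(-1) = -45288*(-1) = 45288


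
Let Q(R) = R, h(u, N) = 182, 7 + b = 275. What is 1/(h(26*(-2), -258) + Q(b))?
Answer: 1/450 ≈ 0.0022222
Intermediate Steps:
b = 268 (b = -7 + 275 = 268)
1/(h(26*(-2), -258) + Q(b)) = 1/(182 + 268) = 1/450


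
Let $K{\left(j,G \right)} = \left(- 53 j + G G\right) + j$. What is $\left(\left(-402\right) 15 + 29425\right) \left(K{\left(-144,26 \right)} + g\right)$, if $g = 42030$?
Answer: $1174288630$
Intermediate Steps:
$K{\left(j,G \right)} = G^{2} - 52 j$ ($K{\left(j,G \right)} = \left(- 53 j + G^{2}\right) + j = \left(G^{2} - 53 j\right) + j = G^{2} - 52 j$)
$\left(\left(-402\right) 15 + 29425\right) \left(K{\left(-144,26 \right)} + g\right) = \left(\left(-402\right) 15 + 29425\right) \left(\left(26^{2} - -7488\right) + 42030\right) = \left(-6030 + 29425\right) \left(\left(676 + 7488\right) + 42030\right) = 23395 \left(8164 + 42030\right) = 23395 \cdot 50194 = 1174288630$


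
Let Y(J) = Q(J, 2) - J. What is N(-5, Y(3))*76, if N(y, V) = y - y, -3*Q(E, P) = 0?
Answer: 0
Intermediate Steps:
Q(E, P) = 0 (Q(E, P) = -⅓*0 = 0)
Y(J) = -J (Y(J) = 0 - J = -J)
N(y, V) = 0
N(-5, Y(3))*76 = 0*76 = 0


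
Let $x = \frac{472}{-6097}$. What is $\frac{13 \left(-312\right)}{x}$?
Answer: $\frac{3091179}{59} \approx 52393.0$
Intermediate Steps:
$x = - \frac{472}{6097}$ ($x = 472 \left(- \frac{1}{6097}\right) = - \frac{472}{6097} \approx -0.077415$)
$\frac{13 \left(-312\right)}{x} = \frac{13 \left(-312\right)}{- \frac{472}{6097}} = \left(-4056\right) \left(- \frac{6097}{472}\right) = \frac{3091179}{59}$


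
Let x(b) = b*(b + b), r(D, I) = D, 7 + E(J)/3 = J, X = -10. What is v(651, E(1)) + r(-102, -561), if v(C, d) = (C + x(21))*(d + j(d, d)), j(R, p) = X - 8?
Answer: -55290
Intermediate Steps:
E(J) = -21 + 3*J
j(R, p) = -18 (j(R, p) = -10 - 8 = -18)
x(b) = 2*b² (x(b) = b*(2*b) = 2*b²)
v(C, d) = (-18 + d)*(882 + C) (v(C, d) = (C + 2*21²)*(d - 18) = (C + 2*441)*(-18 + d) = (C + 882)*(-18 + d) = (882 + C)*(-18 + d) = (-18 + d)*(882 + C))
v(651, E(1)) + r(-102, -561) = (-15876 - 18*651 + 882*(-21 + 3*1) + 651*(-21 + 3*1)) - 102 = (-15876 - 11718 + 882*(-21 + 3) + 651*(-21 + 3)) - 102 = (-15876 - 11718 + 882*(-18) + 651*(-18)) - 102 = (-15876 - 11718 - 15876 - 11718) - 102 = -55188 - 102 = -55290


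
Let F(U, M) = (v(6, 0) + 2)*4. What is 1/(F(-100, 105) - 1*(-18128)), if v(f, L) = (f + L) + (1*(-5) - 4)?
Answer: 1/18124 ≈ 5.5175e-5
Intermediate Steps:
v(f, L) = -9 + L + f (v(f, L) = (L + f) + (-5 - 4) = (L + f) - 9 = -9 + L + f)
F(U, M) = -4 (F(U, M) = ((-9 + 0 + 6) + 2)*4 = (-3 + 2)*4 = -1*4 = -4)
1/(F(-100, 105) - 1*(-18128)) = 1/(-4 - 1*(-18128)) = 1/(-4 + 18128) = 1/18124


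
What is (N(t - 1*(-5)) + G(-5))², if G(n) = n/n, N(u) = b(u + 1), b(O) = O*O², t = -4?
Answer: 81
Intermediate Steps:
b(O) = O³
N(u) = (1 + u)³ (N(u) = (u + 1)³ = (1 + u)³)
G(n) = 1
(N(t - 1*(-5)) + G(-5))² = ((1 + (-4 - 1*(-5)))³ + 1)² = ((1 + (-4 + 5))³ + 1)² = ((1 + 1)³ + 1)² = (2³ + 1)² = (8 + 1)² = 9² = 81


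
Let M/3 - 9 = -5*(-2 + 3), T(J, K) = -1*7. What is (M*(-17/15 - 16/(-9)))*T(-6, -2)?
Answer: -812/15 ≈ -54.133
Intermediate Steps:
T(J, K) = -7
M = 12 (M = 27 + 3*(-5*(-2 + 3)) = 27 + 3*(-5*1) = 27 + 3*(-5) = 27 - 15 = 12)
(M*(-17/15 - 16/(-9)))*T(-6, -2) = (12*(-17/15 - 16/(-9)))*(-7) = (12*(-17*1/15 - 16*(-⅑)))*(-7) = (12*(-17/15 + 16/9))*(-7) = (12*(29/45))*(-7) = (116/15)*(-7) = -812/15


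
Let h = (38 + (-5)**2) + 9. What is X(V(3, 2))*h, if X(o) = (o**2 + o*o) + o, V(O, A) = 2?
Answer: 720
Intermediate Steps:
X(o) = o + 2*o**2 (X(o) = (o**2 + o**2) + o = 2*o**2 + o = o + 2*o**2)
h = 72 (h = (38 + 25) + 9 = 63 + 9 = 72)
X(V(3, 2))*h = (2*(1 + 2*2))*72 = (2*(1 + 4))*72 = (2*5)*72 = 10*72 = 720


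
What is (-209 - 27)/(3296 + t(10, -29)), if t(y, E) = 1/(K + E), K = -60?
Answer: -21004/293343 ≈ -0.071602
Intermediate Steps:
t(y, E) = 1/(-60 + E)
(-209 - 27)/(3296 + t(10, -29)) = (-209 - 27)/(3296 + 1/(-60 - 29)) = -236/(3296 + 1/(-89)) = -236/(3296 - 1/89) = -236/293343/89 = -236*89/293343 = -21004/293343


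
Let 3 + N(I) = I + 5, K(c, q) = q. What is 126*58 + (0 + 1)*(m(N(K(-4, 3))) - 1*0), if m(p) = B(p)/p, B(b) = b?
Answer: 7309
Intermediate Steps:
N(I) = 2 + I (N(I) = -3 + (I + 5) = -3 + (5 + I) = 2 + I)
m(p) = 1 (m(p) = p/p = 1)
126*58 + (0 + 1)*(m(N(K(-4, 3))) - 1*0) = 126*58 + (0 + 1)*(1 - 1*0) = 7308 + 1*(1 + 0) = 7308 + 1*1 = 7308 + 1 = 7309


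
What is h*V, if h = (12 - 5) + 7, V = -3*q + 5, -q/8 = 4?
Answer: 1414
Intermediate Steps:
q = -32 (q = -8*4 = -32)
V = 101 (V = -3*(-32) + 5 = 96 + 5 = 101)
h = 14 (h = 7 + 7 = 14)
h*V = 14*101 = 1414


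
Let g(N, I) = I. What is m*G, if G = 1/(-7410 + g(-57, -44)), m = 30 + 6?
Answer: -18/3727 ≈ -0.0048296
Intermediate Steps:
m = 36
G = -1/7454 (G = 1/(-7410 - 44) = 1/(-7454) = -1/7454 ≈ -0.00013416)
m*G = 36*(-1/7454) = -18/3727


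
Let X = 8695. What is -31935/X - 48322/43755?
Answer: -363495143/76089945 ≈ -4.7772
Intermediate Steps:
-31935/X - 48322/43755 = -31935/8695 - 48322/43755 = -31935*1/8695 - 48322*1/43755 = -6387/1739 - 48322/43755 = -363495143/76089945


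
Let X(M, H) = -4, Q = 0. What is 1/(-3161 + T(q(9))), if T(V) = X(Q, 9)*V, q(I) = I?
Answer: -1/3197 ≈ -0.00031279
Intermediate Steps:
T(V) = -4*V
1/(-3161 + T(q(9))) = 1/(-3161 - 4*9) = 1/(-3161 - 36) = 1/(-3197) = -1/3197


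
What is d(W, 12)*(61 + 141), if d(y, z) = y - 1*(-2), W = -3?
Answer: -202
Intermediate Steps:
d(y, z) = 2 + y (d(y, z) = y + 2 = 2 + y)
d(W, 12)*(61 + 141) = (2 - 3)*(61 + 141) = -1*202 = -202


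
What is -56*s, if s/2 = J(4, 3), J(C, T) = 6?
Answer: -672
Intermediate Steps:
s = 12 (s = 2*6 = 12)
-56*s = -56*12 = -672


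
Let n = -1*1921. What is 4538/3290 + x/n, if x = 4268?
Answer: -2662111/3160045 ≈ -0.84243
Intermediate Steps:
n = -1921
4538/3290 + x/n = 4538/3290 + 4268/(-1921) = 4538*(1/3290) + 4268*(-1/1921) = 2269/1645 - 4268/1921 = -2662111/3160045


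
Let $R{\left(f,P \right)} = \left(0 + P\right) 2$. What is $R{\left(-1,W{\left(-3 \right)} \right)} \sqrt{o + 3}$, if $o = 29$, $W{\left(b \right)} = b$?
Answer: $- 24 \sqrt{2} \approx -33.941$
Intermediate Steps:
$R{\left(f,P \right)} = 2 P$ ($R{\left(f,P \right)} = P 2 = 2 P$)
$R{\left(-1,W{\left(-3 \right)} \right)} \sqrt{o + 3} = 2 \left(-3\right) \sqrt{29 + 3} = - 6 \sqrt{32} = - 6 \cdot 4 \sqrt{2} = - 24 \sqrt{2}$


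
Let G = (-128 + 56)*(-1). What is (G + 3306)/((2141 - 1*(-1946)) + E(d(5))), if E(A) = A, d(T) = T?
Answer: 563/682 ≈ 0.82551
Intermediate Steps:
G = 72 (G = -72*(-1) = 72)
(G + 3306)/((2141 - 1*(-1946)) + E(d(5))) = (72 + 3306)/((2141 - 1*(-1946)) + 5) = 3378/((2141 + 1946) + 5) = 3378/(4087 + 5) = 3378/4092 = 3378*(1/4092) = 563/682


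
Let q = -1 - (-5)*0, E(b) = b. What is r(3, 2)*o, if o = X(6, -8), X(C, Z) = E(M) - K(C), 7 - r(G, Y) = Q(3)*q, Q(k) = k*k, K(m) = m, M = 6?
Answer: 0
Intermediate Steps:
q = -1 (q = -1 - 1*0 = -1 + 0 = -1)
Q(k) = k²
r(G, Y) = 16 (r(G, Y) = 7 - 3²*(-1) = 7 - 9*(-1) = 7 - 1*(-9) = 7 + 9 = 16)
X(C, Z) = 6 - C
o = 0 (o = 6 - 1*6 = 6 - 6 = 0)
r(3, 2)*o = 16*0 = 0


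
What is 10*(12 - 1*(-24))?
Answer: 360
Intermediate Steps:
10*(12 - 1*(-24)) = 10*(12 + 24) = 10*36 = 360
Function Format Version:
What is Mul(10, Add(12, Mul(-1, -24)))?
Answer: 360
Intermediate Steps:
Mul(10, Add(12, Mul(-1, -24))) = Mul(10, Add(12, 24)) = Mul(10, 36) = 360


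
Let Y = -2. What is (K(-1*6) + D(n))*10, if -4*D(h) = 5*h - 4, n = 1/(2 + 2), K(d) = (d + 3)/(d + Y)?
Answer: 85/8 ≈ 10.625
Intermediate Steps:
K(d) = (3 + d)/(-2 + d) (K(d) = (d + 3)/(d - 2) = (3 + d)/(-2 + d))
n = ¼ (n = 1/4 = ¼ ≈ 0.25000)
D(h) = 1 - 5*h/4 (D(h) = -(5*h - 4)/4 = -(-4 + 5*h)/4 = 1 - 5*h/4)
(K(-1*6) + D(n))*10 = ((3 - 1*6)/(-2 - 1*6) + (1 - 5/4*¼))*10 = ((3 - 6)/(-2 - 6) + (1 - 5/16))*10 = (-3/(-8) + 11/16)*10 = (-⅛*(-3) + 11/16)*10 = (3/8 + 11/16)*10 = (17/16)*10 = 85/8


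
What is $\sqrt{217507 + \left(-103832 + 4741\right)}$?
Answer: $4 \sqrt{7401} \approx 344.12$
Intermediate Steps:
$\sqrt{217507 + \left(-103832 + 4741\right)} = \sqrt{217507 - 99091} = \sqrt{118416} = 4 \sqrt{7401}$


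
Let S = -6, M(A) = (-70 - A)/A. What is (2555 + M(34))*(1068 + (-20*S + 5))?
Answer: 51755919/17 ≈ 3.0445e+6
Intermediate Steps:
M(A) = (-70 - A)/A
(2555 + M(34))*(1068 + (-20*S + 5)) = (2555 + (-70 - 1*34)/34)*(1068 + (-20*(-6) + 5)) = (2555 + (-70 - 34)/34)*(1068 + (120 + 5)) = (2555 + (1/34)*(-104))*(1068 + 125) = (2555 - 52/17)*1193 = (43383/17)*1193 = 51755919/17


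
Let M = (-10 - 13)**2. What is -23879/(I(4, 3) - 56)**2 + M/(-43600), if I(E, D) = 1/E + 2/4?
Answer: -16683827289/2129467600 ≈ -7.8347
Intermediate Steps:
I(E, D) = 1/2 + 1/E (I(E, D) = 1/E + 2*(1/4) = 1/E + 1/2 = 1/2 + 1/E)
M = 529 (M = (-23)**2 = 529)
-23879/(I(4, 3) - 56)**2 + M/(-43600) = -23879/((1/2)*(2 + 4)/4 - 56)**2 + 529/(-43600) = -23879/((1/2)*(1/4)*6 - 56)**2 + 529*(-1/43600) = -23879/(3/4 - 56)**2 - 529/43600 = -23879/((-221/4)**2) - 529/43600 = -23879/48841/16 - 529/43600 = -23879*16/48841 - 529/43600 = -382064/48841 - 529/43600 = -16683827289/2129467600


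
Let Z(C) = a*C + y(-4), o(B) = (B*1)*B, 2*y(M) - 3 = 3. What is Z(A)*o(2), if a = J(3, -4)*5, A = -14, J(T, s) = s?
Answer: 1132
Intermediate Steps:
y(M) = 3 (y(M) = 3/2 + (½)*3 = 3/2 + 3/2 = 3)
o(B) = B² (o(B) = B*B = B²)
a = -20 (a = -4*5 = -20)
Z(C) = 3 - 20*C (Z(C) = -20*C + 3 = 3 - 20*C)
Z(A)*o(2) = (3 - 20*(-14))*2² = (3 + 280)*4 = 283*4 = 1132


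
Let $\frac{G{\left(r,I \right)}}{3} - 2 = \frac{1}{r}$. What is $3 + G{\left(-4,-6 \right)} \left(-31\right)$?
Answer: $- \frac{639}{4} \approx -159.75$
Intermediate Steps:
$G{\left(r,I \right)} = 6 + \frac{3}{r}$
$3 + G{\left(-4,-6 \right)} \left(-31\right) = 3 + \left(6 + \frac{3}{-4}\right) \left(-31\right) = 3 + \left(6 + 3 \left(- \frac{1}{4}\right)\right) \left(-31\right) = 3 + \left(6 - \frac{3}{4}\right) \left(-31\right) = 3 + \frac{21}{4} \left(-31\right) = 3 - \frac{651}{4} = - \frac{639}{4}$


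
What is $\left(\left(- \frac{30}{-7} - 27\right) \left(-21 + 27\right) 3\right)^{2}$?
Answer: $\frac{8191044}{49} \approx 1.6716 \cdot 10^{5}$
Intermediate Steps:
$\left(\left(- \frac{30}{-7} - 27\right) \left(-21 + 27\right) 3\right)^{2} = \left(\left(\left(-30\right) \left(- \frac{1}{7}\right) - 27\right) 6 \cdot 3\right)^{2} = \left(\left(\frac{30}{7} - 27\right) 6 \cdot 3\right)^{2} = \left(\left(- \frac{159}{7}\right) 6 \cdot 3\right)^{2} = \left(\left(- \frac{954}{7}\right) 3\right)^{2} = \left(- \frac{2862}{7}\right)^{2} = \frac{8191044}{49}$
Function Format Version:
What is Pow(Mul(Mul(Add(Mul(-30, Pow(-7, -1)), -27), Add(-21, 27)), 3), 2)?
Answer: Rational(8191044, 49) ≈ 1.6716e+5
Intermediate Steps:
Pow(Mul(Mul(Add(Mul(-30, Pow(-7, -1)), -27), Add(-21, 27)), 3), 2) = Pow(Mul(Mul(Add(Mul(-30, Rational(-1, 7)), -27), 6), 3), 2) = Pow(Mul(Mul(Add(Rational(30, 7), -27), 6), 3), 2) = Pow(Mul(Mul(Rational(-159, 7), 6), 3), 2) = Pow(Mul(Rational(-954, 7), 3), 2) = Pow(Rational(-2862, 7), 2) = Rational(8191044, 49)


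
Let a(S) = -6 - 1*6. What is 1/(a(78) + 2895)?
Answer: 1/2883 ≈ 0.00034686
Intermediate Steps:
a(S) = -12 (a(S) = -6 - 6 = -12)
1/(a(78) + 2895) = 1/(-12 + 2895) = 1/2883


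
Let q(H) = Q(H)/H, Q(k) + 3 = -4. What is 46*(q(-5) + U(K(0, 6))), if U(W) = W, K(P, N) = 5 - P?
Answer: 1472/5 ≈ 294.40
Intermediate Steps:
Q(k) = -7 (Q(k) = -3 - 4 = -7)
q(H) = -7/H
46*(q(-5) + U(K(0, 6))) = 46*(-7/(-5) + (5 - 1*0)) = 46*(-7*(-⅕) + (5 + 0)) = 46*(7/5 + 5) = 46*(32/5) = 1472/5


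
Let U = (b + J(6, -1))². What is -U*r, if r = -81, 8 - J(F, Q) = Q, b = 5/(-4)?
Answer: 77841/16 ≈ 4865.1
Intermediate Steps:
b = -5/4 (b = 5*(-¼) = -5/4 ≈ -1.2500)
J(F, Q) = 8 - Q
U = 961/16 (U = (-5/4 + (8 - 1*(-1)))² = (-5/4 + (8 + 1))² = (-5/4 + 9)² = (31/4)² = 961/16 ≈ 60.063)
-U*r = -961*(-81)/16 = -1*(-77841/16) = 77841/16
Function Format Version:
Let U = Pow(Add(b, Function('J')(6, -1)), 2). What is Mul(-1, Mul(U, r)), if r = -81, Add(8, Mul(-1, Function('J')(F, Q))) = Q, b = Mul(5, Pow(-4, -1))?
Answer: Rational(77841, 16) ≈ 4865.1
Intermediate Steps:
b = Rational(-5, 4) (b = Mul(5, Rational(-1, 4)) = Rational(-5, 4) ≈ -1.2500)
Function('J')(F, Q) = Add(8, Mul(-1, Q))
U = Rational(961, 16) (U = Pow(Add(Rational(-5, 4), Add(8, Mul(-1, -1))), 2) = Pow(Add(Rational(-5, 4), Add(8, 1)), 2) = Pow(Add(Rational(-5, 4), 9), 2) = Pow(Rational(31, 4), 2) = Rational(961, 16) ≈ 60.063)
Mul(-1, Mul(U, r)) = Mul(-1, Mul(Rational(961, 16), -81)) = Mul(-1, Rational(-77841, 16)) = Rational(77841, 16)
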